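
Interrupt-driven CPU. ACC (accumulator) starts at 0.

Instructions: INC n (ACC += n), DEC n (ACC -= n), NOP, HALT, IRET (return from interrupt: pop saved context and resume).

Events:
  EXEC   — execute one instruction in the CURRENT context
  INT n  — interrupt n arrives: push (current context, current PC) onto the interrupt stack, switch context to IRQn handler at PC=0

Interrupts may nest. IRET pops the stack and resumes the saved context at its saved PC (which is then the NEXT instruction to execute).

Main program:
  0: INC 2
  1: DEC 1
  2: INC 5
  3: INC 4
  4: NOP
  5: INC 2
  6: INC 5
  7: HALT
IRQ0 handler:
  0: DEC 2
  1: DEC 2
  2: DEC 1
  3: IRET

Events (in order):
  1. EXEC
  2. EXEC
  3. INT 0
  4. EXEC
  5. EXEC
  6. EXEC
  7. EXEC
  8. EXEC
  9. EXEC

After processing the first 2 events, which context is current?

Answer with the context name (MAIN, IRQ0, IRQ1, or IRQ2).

Answer: MAIN

Derivation:
Event 1 (EXEC): [MAIN] PC=0: INC 2 -> ACC=2
Event 2 (EXEC): [MAIN] PC=1: DEC 1 -> ACC=1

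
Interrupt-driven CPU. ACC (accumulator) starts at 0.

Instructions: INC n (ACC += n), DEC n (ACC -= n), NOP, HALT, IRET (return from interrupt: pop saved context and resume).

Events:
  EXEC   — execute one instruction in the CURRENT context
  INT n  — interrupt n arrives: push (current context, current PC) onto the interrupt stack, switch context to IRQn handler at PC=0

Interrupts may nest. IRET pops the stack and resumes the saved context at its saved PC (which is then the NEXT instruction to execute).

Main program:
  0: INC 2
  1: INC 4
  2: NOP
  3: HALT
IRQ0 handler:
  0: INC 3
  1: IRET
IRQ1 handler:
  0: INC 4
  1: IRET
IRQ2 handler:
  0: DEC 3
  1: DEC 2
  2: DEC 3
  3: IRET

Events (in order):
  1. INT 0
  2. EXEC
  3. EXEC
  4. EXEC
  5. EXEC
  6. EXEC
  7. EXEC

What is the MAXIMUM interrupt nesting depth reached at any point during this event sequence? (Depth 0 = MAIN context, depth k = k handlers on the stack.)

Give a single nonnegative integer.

Answer: 1

Derivation:
Event 1 (INT 0): INT 0 arrives: push (MAIN, PC=0), enter IRQ0 at PC=0 (depth now 1) [depth=1]
Event 2 (EXEC): [IRQ0] PC=0: INC 3 -> ACC=3 [depth=1]
Event 3 (EXEC): [IRQ0] PC=1: IRET -> resume MAIN at PC=0 (depth now 0) [depth=0]
Event 4 (EXEC): [MAIN] PC=0: INC 2 -> ACC=5 [depth=0]
Event 5 (EXEC): [MAIN] PC=1: INC 4 -> ACC=9 [depth=0]
Event 6 (EXEC): [MAIN] PC=2: NOP [depth=0]
Event 7 (EXEC): [MAIN] PC=3: HALT [depth=0]
Max depth observed: 1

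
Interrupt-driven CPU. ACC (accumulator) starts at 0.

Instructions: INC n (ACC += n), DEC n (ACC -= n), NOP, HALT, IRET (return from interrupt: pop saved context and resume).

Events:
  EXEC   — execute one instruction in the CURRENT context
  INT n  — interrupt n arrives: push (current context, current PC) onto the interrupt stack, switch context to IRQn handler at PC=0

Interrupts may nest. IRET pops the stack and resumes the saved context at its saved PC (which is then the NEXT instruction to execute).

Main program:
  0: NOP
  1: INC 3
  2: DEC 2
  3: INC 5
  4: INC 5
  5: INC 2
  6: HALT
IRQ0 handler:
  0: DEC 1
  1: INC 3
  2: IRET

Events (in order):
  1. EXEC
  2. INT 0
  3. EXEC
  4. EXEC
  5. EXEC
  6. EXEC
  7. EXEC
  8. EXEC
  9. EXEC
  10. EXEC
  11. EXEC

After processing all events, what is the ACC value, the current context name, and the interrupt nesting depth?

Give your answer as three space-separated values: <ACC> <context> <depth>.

Event 1 (EXEC): [MAIN] PC=0: NOP
Event 2 (INT 0): INT 0 arrives: push (MAIN, PC=1), enter IRQ0 at PC=0 (depth now 1)
Event 3 (EXEC): [IRQ0] PC=0: DEC 1 -> ACC=-1
Event 4 (EXEC): [IRQ0] PC=1: INC 3 -> ACC=2
Event 5 (EXEC): [IRQ0] PC=2: IRET -> resume MAIN at PC=1 (depth now 0)
Event 6 (EXEC): [MAIN] PC=1: INC 3 -> ACC=5
Event 7 (EXEC): [MAIN] PC=2: DEC 2 -> ACC=3
Event 8 (EXEC): [MAIN] PC=3: INC 5 -> ACC=8
Event 9 (EXEC): [MAIN] PC=4: INC 5 -> ACC=13
Event 10 (EXEC): [MAIN] PC=5: INC 2 -> ACC=15
Event 11 (EXEC): [MAIN] PC=6: HALT

Answer: 15 MAIN 0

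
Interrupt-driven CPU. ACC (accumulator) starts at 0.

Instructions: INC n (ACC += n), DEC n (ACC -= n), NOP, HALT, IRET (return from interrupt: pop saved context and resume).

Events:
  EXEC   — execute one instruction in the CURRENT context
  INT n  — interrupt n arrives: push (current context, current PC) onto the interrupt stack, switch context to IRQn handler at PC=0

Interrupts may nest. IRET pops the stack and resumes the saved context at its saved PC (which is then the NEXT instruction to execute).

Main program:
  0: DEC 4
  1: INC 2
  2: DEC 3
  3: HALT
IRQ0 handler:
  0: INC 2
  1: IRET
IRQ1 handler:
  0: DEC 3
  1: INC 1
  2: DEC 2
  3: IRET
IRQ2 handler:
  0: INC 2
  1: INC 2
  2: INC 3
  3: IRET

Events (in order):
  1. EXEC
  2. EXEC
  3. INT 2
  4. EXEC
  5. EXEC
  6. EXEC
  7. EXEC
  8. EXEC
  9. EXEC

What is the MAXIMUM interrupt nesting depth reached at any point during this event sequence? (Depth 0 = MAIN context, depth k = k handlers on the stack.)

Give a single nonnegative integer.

Answer: 1

Derivation:
Event 1 (EXEC): [MAIN] PC=0: DEC 4 -> ACC=-4 [depth=0]
Event 2 (EXEC): [MAIN] PC=1: INC 2 -> ACC=-2 [depth=0]
Event 3 (INT 2): INT 2 arrives: push (MAIN, PC=2), enter IRQ2 at PC=0 (depth now 1) [depth=1]
Event 4 (EXEC): [IRQ2] PC=0: INC 2 -> ACC=0 [depth=1]
Event 5 (EXEC): [IRQ2] PC=1: INC 2 -> ACC=2 [depth=1]
Event 6 (EXEC): [IRQ2] PC=2: INC 3 -> ACC=5 [depth=1]
Event 7 (EXEC): [IRQ2] PC=3: IRET -> resume MAIN at PC=2 (depth now 0) [depth=0]
Event 8 (EXEC): [MAIN] PC=2: DEC 3 -> ACC=2 [depth=0]
Event 9 (EXEC): [MAIN] PC=3: HALT [depth=0]
Max depth observed: 1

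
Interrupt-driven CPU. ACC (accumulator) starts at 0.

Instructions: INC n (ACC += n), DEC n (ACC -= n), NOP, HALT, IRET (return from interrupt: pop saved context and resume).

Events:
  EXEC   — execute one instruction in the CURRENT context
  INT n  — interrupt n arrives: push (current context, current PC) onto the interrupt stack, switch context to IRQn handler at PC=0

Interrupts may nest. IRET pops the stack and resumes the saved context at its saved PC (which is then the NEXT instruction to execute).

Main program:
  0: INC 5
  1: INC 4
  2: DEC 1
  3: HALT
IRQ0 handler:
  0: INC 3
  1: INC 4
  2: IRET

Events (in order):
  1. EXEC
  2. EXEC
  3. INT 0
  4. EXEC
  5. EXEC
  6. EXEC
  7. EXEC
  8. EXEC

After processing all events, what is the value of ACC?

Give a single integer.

Answer: 15

Derivation:
Event 1 (EXEC): [MAIN] PC=0: INC 5 -> ACC=5
Event 2 (EXEC): [MAIN] PC=1: INC 4 -> ACC=9
Event 3 (INT 0): INT 0 arrives: push (MAIN, PC=2), enter IRQ0 at PC=0 (depth now 1)
Event 4 (EXEC): [IRQ0] PC=0: INC 3 -> ACC=12
Event 5 (EXEC): [IRQ0] PC=1: INC 4 -> ACC=16
Event 6 (EXEC): [IRQ0] PC=2: IRET -> resume MAIN at PC=2 (depth now 0)
Event 7 (EXEC): [MAIN] PC=2: DEC 1 -> ACC=15
Event 8 (EXEC): [MAIN] PC=3: HALT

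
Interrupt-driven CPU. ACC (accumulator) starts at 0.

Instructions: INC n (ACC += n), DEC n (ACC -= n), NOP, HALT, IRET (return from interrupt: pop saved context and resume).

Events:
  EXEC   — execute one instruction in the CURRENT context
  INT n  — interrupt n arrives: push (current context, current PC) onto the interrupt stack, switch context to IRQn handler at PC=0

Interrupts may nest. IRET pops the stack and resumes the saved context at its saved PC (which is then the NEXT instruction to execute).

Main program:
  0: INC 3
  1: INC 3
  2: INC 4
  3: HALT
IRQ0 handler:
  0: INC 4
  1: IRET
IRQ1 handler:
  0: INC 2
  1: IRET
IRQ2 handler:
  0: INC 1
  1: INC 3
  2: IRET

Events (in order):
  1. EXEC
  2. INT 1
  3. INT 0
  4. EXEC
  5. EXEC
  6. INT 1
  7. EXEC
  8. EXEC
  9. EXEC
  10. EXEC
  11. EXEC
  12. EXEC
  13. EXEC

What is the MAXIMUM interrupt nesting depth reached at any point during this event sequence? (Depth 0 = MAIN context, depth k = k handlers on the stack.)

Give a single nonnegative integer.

Event 1 (EXEC): [MAIN] PC=0: INC 3 -> ACC=3 [depth=0]
Event 2 (INT 1): INT 1 arrives: push (MAIN, PC=1), enter IRQ1 at PC=0 (depth now 1) [depth=1]
Event 3 (INT 0): INT 0 arrives: push (IRQ1, PC=0), enter IRQ0 at PC=0 (depth now 2) [depth=2]
Event 4 (EXEC): [IRQ0] PC=0: INC 4 -> ACC=7 [depth=2]
Event 5 (EXEC): [IRQ0] PC=1: IRET -> resume IRQ1 at PC=0 (depth now 1) [depth=1]
Event 6 (INT 1): INT 1 arrives: push (IRQ1, PC=0), enter IRQ1 at PC=0 (depth now 2) [depth=2]
Event 7 (EXEC): [IRQ1] PC=0: INC 2 -> ACC=9 [depth=2]
Event 8 (EXEC): [IRQ1] PC=1: IRET -> resume IRQ1 at PC=0 (depth now 1) [depth=1]
Event 9 (EXEC): [IRQ1] PC=0: INC 2 -> ACC=11 [depth=1]
Event 10 (EXEC): [IRQ1] PC=1: IRET -> resume MAIN at PC=1 (depth now 0) [depth=0]
Event 11 (EXEC): [MAIN] PC=1: INC 3 -> ACC=14 [depth=0]
Event 12 (EXEC): [MAIN] PC=2: INC 4 -> ACC=18 [depth=0]
Event 13 (EXEC): [MAIN] PC=3: HALT [depth=0]
Max depth observed: 2

Answer: 2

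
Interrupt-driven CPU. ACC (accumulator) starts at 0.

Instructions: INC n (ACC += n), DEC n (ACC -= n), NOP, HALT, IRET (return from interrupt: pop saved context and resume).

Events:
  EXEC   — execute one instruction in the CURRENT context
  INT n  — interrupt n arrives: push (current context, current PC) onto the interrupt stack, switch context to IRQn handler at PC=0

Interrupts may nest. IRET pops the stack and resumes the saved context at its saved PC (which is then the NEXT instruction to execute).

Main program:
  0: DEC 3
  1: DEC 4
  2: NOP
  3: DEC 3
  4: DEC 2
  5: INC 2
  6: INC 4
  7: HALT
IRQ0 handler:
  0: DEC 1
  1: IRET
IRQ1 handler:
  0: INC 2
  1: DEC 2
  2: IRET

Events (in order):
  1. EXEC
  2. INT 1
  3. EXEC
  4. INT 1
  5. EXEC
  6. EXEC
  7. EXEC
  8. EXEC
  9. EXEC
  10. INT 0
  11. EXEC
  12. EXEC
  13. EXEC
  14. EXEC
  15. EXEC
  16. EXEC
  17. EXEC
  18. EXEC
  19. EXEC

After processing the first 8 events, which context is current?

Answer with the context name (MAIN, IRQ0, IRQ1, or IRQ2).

Event 1 (EXEC): [MAIN] PC=0: DEC 3 -> ACC=-3
Event 2 (INT 1): INT 1 arrives: push (MAIN, PC=1), enter IRQ1 at PC=0 (depth now 1)
Event 3 (EXEC): [IRQ1] PC=0: INC 2 -> ACC=-1
Event 4 (INT 1): INT 1 arrives: push (IRQ1, PC=1), enter IRQ1 at PC=0 (depth now 2)
Event 5 (EXEC): [IRQ1] PC=0: INC 2 -> ACC=1
Event 6 (EXEC): [IRQ1] PC=1: DEC 2 -> ACC=-1
Event 7 (EXEC): [IRQ1] PC=2: IRET -> resume IRQ1 at PC=1 (depth now 1)
Event 8 (EXEC): [IRQ1] PC=1: DEC 2 -> ACC=-3

Answer: IRQ1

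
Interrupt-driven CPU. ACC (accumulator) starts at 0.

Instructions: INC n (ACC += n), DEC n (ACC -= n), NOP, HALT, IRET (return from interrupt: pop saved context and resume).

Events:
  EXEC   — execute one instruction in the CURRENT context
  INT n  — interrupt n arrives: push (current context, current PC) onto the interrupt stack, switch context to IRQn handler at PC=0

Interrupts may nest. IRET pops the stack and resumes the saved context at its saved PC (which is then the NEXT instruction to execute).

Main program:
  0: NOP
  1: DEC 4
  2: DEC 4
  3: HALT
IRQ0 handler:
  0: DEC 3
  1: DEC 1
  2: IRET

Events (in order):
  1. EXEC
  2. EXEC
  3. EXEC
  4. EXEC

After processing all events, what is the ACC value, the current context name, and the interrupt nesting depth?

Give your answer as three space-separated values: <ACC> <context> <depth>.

Answer: -8 MAIN 0

Derivation:
Event 1 (EXEC): [MAIN] PC=0: NOP
Event 2 (EXEC): [MAIN] PC=1: DEC 4 -> ACC=-4
Event 3 (EXEC): [MAIN] PC=2: DEC 4 -> ACC=-8
Event 4 (EXEC): [MAIN] PC=3: HALT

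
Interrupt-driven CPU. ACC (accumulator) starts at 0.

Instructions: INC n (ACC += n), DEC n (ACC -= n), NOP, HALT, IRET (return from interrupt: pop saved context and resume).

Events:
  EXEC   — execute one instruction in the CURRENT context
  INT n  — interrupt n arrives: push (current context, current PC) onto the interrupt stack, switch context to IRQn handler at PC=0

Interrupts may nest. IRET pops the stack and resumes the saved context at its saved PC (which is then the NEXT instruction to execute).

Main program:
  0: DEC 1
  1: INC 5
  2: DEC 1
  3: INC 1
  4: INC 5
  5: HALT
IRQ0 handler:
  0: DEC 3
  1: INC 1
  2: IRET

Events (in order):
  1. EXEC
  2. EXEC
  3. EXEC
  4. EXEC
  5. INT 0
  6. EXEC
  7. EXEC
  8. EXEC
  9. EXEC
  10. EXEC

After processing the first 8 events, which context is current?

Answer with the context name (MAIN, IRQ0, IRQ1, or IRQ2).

Answer: MAIN

Derivation:
Event 1 (EXEC): [MAIN] PC=0: DEC 1 -> ACC=-1
Event 2 (EXEC): [MAIN] PC=1: INC 5 -> ACC=4
Event 3 (EXEC): [MAIN] PC=2: DEC 1 -> ACC=3
Event 4 (EXEC): [MAIN] PC=3: INC 1 -> ACC=4
Event 5 (INT 0): INT 0 arrives: push (MAIN, PC=4), enter IRQ0 at PC=0 (depth now 1)
Event 6 (EXEC): [IRQ0] PC=0: DEC 3 -> ACC=1
Event 7 (EXEC): [IRQ0] PC=1: INC 1 -> ACC=2
Event 8 (EXEC): [IRQ0] PC=2: IRET -> resume MAIN at PC=4 (depth now 0)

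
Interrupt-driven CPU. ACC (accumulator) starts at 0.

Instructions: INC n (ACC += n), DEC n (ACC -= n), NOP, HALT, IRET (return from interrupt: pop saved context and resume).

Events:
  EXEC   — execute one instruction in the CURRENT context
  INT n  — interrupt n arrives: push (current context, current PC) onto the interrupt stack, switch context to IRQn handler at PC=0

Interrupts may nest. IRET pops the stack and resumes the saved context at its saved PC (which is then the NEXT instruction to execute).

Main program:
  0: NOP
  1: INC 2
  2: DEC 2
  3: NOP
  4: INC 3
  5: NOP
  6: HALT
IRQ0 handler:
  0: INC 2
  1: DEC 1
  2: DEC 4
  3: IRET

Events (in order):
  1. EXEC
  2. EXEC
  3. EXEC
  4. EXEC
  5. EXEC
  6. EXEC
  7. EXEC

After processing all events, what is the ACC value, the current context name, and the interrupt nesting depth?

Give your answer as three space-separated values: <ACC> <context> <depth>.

Answer: 3 MAIN 0

Derivation:
Event 1 (EXEC): [MAIN] PC=0: NOP
Event 2 (EXEC): [MAIN] PC=1: INC 2 -> ACC=2
Event 3 (EXEC): [MAIN] PC=2: DEC 2 -> ACC=0
Event 4 (EXEC): [MAIN] PC=3: NOP
Event 5 (EXEC): [MAIN] PC=4: INC 3 -> ACC=3
Event 6 (EXEC): [MAIN] PC=5: NOP
Event 7 (EXEC): [MAIN] PC=6: HALT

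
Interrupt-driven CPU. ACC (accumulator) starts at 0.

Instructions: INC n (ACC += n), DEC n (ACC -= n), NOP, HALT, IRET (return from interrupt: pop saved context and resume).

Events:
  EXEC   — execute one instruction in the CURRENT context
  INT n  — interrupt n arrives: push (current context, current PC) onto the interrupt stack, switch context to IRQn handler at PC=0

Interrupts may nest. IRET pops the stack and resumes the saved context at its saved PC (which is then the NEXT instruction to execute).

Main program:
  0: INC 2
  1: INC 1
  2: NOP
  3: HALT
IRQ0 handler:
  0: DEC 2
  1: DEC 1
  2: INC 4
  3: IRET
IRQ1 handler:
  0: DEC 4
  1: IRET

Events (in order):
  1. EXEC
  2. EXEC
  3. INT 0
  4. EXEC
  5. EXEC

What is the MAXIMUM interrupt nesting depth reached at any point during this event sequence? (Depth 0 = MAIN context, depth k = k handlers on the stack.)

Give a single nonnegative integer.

Answer: 1

Derivation:
Event 1 (EXEC): [MAIN] PC=0: INC 2 -> ACC=2 [depth=0]
Event 2 (EXEC): [MAIN] PC=1: INC 1 -> ACC=3 [depth=0]
Event 3 (INT 0): INT 0 arrives: push (MAIN, PC=2), enter IRQ0 at PC=0 (depth now 1) [depth=1]
Event 4 (EXEC): [IRQ0] PC=0: DEC 2 -> ACC=1 [depth=1]
Event 5 (EXEC): [IRQ0] PC=1: DEC 1 -> ACC=0 [depth=1]
Max depth observed: 1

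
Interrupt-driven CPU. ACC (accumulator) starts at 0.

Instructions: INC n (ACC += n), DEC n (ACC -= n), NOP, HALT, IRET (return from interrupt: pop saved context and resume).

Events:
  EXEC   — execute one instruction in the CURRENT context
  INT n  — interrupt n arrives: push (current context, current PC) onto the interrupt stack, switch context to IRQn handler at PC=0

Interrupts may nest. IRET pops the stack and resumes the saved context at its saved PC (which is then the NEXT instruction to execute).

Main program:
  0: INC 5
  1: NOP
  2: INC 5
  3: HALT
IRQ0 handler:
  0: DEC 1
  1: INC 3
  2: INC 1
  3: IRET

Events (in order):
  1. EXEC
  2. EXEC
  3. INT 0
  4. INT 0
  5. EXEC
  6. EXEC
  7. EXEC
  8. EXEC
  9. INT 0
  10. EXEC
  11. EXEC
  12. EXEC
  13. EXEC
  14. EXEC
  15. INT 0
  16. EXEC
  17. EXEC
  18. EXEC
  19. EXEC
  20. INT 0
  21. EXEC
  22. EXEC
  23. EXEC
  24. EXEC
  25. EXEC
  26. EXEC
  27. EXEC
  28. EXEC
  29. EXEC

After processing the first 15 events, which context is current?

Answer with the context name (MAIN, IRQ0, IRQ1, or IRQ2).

Answer: IRQ0

Derivation:
Event 1 (EXEC): [MAIN] PC=0: INC 5 -> ACC=5
Event 2 (EXEC): [MAIN] PC=1: NOP
Event 3 (INT 0): INT 0 arrives: push (MAIN, PC=2), enter IRQ0 at PC=0 (depth now 1)
Event 4 (INT 0): INT 0 arrives: push (IRQ0, PC=0), enter IRQ0 at PC=0 (depth now 2)
Event 5 (EXEC): [IRQ0] PC=0: DEC 1 -> ACC=4
Event 6 (EXEC): [IRQ0] PC=1: INC 3 -> ACC=7
Event 7 (EXEC): [IRQ0] PC=2: INC 1 -> ACC=8
Event 8 (EXEC): [IRQ0] PC=3: IRET -> resume IRQ0 at PC=0 (depth now 1)
Event 9 (INT 0): INT 0 arrives: push (IRQ0, PC=0), enter IRQ0 at PC=0 (depth now 2)
Event 10 (EXEC): [IRQ0] PC=0: DEC 1 -> ACC=7
Event 11 (EXEC): [IRQ0] PC=1: INC 3 -> ACC=10
Event 12 (EXEC): [IRQ0] PC=2: INC 1 -> ACC=11
Event 13 (EXEC): [IRQ0] PC=3: IRET -> resume IRQ0 at PC=0 (depth now 1)
Event 14 (EXEC): [IRQ0] PC=0: DEC 1 -> ACC=10
Event 15 (INT 0): INT 0 arrives: push (IRQ0, PC=1), enter IRQ0 at PC=0 (depth now 2)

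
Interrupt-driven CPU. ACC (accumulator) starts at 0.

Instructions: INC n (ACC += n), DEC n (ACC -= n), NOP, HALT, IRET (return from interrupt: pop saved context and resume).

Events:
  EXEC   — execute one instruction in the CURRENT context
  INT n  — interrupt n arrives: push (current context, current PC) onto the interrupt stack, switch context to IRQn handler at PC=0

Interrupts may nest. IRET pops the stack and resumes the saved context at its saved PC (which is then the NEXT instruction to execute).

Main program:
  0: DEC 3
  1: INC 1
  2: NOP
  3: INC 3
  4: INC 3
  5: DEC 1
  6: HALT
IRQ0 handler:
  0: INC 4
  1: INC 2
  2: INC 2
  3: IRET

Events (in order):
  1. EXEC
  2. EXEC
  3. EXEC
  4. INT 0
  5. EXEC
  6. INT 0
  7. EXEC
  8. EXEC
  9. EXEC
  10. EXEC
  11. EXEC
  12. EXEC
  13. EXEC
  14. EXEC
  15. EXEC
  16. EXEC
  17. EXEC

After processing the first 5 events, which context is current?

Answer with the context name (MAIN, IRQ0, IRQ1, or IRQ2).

Event 1 (EXEC): [MAIN] PC=0: DEC 3 -> ACC=-3
Event 2 (EXEC): [MAIN] PC=1: INC 1 -> ACC=-2
Event 3 (EXEC): [MAIN] PC=2: NOP
Event 4 (INT 0): INT 0 arrives: push (MAIN, PC=3), enter IRQ0 at PC=0 (depth now 1)
Event 5 (EXEC): [IRQ0] PC=0: INC 4 -> ACC=2

Answer: IRQ0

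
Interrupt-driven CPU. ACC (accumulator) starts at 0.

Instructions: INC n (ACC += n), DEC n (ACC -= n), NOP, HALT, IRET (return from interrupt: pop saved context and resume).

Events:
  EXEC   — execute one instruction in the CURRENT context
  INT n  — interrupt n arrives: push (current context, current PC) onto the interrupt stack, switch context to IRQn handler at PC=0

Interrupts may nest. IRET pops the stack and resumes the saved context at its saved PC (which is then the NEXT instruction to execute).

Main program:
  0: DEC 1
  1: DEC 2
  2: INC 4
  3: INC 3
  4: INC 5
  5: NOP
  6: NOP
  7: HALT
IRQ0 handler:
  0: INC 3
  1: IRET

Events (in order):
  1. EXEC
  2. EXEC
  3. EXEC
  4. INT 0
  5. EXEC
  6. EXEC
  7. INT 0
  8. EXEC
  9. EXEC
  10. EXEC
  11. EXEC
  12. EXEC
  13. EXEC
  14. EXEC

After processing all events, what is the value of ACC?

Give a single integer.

Answer: 15

Derivation:
Event 1 (EXEC): [MAIN] PC=0: DEC 1 -> ACC=-1
Event 2 (EXEC): [MAIN] PC=1: DEC 2 -> ACC=-3
Event 3 (EXEC): [MAIN] PC=2: INC 4 -> ACC=1
Event 4 (INT 0): INT 0 arrives: push (MAIN, PC=3), enter IRQ0 at PC=0 (depth now 1)
Event 5 (EXEC): [IRQ0] PC=0: INC 3 -> ACC=4
Event 6 (EXEC): [IRQ0] PC=1: IRET -> resume MAIN at PC=3 (depth now 0)
Event 7 (INT 0): INT 0 arrives: push (MAIN, PC=3), enter IRQ0 at PC=0 (depth now 1)
Event 8 (EXEC): [IRQ0] PC=0: INC 3 -> ACC=7
Event 9 (EXEC): [IRQ0] PC=1: IRET -> resume MAIN at PC=3 (depth now 0)
Event 10 (EXEC): [MAIN] PC=3: INC 3 -> ACC=10
Event 11 (EXEC): [MAIN] PC=4: INC 5 -> ACC=15
Event 12 (EXEC): [MAIN] PC=5: NOP
Event 13 (EXEC): [MAIN] PC=6: NOP
Event 14 (EXEC): [MAIN] PC=7: HALT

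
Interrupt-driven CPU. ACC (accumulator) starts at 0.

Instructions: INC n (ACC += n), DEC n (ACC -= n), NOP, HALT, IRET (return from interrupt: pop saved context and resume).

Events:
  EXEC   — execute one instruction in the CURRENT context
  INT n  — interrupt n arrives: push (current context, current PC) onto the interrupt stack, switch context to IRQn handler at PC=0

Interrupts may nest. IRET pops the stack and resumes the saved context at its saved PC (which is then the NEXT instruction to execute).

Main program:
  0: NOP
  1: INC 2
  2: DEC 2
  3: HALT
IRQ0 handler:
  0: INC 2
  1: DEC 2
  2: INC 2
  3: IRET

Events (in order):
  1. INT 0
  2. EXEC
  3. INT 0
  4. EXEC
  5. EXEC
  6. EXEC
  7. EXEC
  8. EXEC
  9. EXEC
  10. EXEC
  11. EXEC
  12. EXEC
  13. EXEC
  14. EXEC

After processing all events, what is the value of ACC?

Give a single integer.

Answer: 4

Derivation:
Event 1 (INT 0): INT 0 arrives: push (MAIN, PC=0), enter IRQ0 at PC=0 (depth now 1)
Event 2 (EXEC): [IRQ0] PC=0: INC 2 -> ACC=2
Event 3 (INT 0): INT 0 arrives: push (IRQ0, PC=1), enter IRQ0 at PC=0 (depth now 2)
Event 4 (EXEC): [IRQ0] PC=0: INC 2 -> ACC=4
Event 5 (EXEC): [IRQ0] PC=1: DEC 2 -> ACC=2
Event 6 (EXEC): [IRQ0] PC=2: INC 2 -> ACC=4
Event 7 (EXEC): [IRQ0] PC=3: IRET -> resume IRQ0 at PC=1 (depth now 1)
Event 8 (EXEC): [IRQ0] PC=1: DEC 2 -> ACC=2
Event 9 (EXEC): [IRQ0] PC=2: INC 2 -> ACC=4
Event 10 (EXEC): [IRQ0] PC=3: IRET -> resume MAIN at PC=0 (depth now 0)
Event 11 (EXEC): [MAIN] PC=0: NOP
Event 12 (EXEC): [MAIN] PC=1: INC 2 -> ACC=6
Event 13 (EXEC): [MAIN] PC=2: DEC 2 -> ACC=4
Event 14 (EXEC): [MAIN] PC=3: HALT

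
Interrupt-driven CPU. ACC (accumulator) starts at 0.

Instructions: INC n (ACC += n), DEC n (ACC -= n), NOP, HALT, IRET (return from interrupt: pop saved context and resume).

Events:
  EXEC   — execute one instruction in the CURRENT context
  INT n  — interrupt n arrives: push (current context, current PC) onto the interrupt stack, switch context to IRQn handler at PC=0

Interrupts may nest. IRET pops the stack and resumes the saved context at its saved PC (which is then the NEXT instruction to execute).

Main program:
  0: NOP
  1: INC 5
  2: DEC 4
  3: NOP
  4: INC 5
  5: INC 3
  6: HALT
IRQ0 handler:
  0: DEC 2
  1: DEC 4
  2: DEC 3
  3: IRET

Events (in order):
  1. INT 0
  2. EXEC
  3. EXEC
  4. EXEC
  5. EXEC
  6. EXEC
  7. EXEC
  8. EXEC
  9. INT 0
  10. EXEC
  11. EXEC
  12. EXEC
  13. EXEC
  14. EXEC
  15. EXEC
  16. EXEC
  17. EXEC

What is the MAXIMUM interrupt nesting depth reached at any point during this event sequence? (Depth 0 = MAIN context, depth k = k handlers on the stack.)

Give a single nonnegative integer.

Answer: 1

Derivation:
Event 1 (INT 0): INT 0 arrives: push (MAIN, PC=0), enter IRQ0 at PC=0 (depth now 1) [depth=1]
Event 2 (EXEC): [IRQ0] PC=0: DEC 2 -> ACC=-2 [depth=1]
Event 3 (EXEC): [IRQ0] PC=1: DEC 4 -> ACC=-6 [depth=1]
Event 4 (EXEC): [IRQ0] PC=2: DEC 3 -> ACC=-9 [depth=1]
Event 5 (EXEC): [IRQ0] PC=3: IRET -> resume MAIN at PC=0 (depth now 0) [depth=0]
Event 6 (EXEC): [MAIN] PC=0: NOP [depth=0]
Event 7 (EXEC): [MAIN] PC=1: INC 5 -> ACC=-4 [depth=0]
Event 8 (EXEC): [MAIN] PC=2: DEC 4 -> ACC=-8 [depth=0]
Event 9 (INT 0): INT 0 arrives: push (MAIN, PC=3), enter IRQ0 at PC=0 (depth now 1) [depth=1]
Event 10 (EXEC): [IRQ0] PC=0: DEC 2 -> ACC=-10 [depth=1]
Event 11 (EXEC): [IRQ0] PC=1: DEC 4 -> ACC=-14 [depth=1]
Event 12 (EXEC): [IRQ0] PC=2: DEC 3 -> ACC=-17 [depth=1]
Event 13 (EXEC): [IRQ0] PC=3: IRET -> resume MAIN at PC=3 (depth now 0) [depth=0]
Event 14 (EXEC): [MAIN] PC=3: NOP [depth=0]
Event 15 (EXEC): [MAIN] PC=4: INC 5 -> ACC=-12 [depth=0]
Event 16 (EXEC): [MAIN] PC=5: INC 3 -> ACC=-9 [depth=0]
Event 17 (EXEC): [MAIN] PC=6: HALT [depth=0]
Max depth observed: 1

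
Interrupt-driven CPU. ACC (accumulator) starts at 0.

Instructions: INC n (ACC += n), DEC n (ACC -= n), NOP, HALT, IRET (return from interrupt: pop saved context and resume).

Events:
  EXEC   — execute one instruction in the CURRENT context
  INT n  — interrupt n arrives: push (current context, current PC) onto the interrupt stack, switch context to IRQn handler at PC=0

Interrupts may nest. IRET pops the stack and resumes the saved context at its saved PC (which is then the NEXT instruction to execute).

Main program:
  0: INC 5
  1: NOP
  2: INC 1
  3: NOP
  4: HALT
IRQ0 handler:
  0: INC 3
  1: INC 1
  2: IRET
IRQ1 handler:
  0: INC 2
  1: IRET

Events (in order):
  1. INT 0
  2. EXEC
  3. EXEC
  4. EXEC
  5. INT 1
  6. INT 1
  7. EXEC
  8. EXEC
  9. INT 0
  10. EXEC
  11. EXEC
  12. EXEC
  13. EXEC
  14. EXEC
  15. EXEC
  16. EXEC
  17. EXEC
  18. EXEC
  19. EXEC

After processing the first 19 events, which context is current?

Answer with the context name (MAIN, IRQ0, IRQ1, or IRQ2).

Event 1 (INT 0): INT 0 arrives: push (MAIN, PC=0), enter IRQ0 at PC=0 (depth now 1)
Event 2 (EXEC): [IRQ0] PC=0: INC 3 -> ACC=3
Event 3 (EXEC): [IRQ0] PC=1: INC 1 -> ACC=4
Event 4 (EXEC): [IRQ0] PC=2: IRET -> resume MAIN at PC=0 (depth now 0)
Event 5 (INT 1): INT 1 arrives: push (MAIN, PC=0), enter IRQ1 at PC=0 (depth now 1)
Event 6 (INT 1): INT 1 arrives: push (IRQ1, PC=0), enter IRQ1 at PC=0 (depth now 2)
Event 7 (EXEC): [IRQ1] PC=0: INC 2 -> ACC=6
Event 8 (EXEC): [IRQ1] PC=1: IRET -> resume IRQ1 at PC=0 (depth now 1)
Event 9 (INT 0): INT 0 arrives: push (IRQ1, PC=0), enter IRQ0 at PC=0 (depth now 2)
Event 10 (EXEC): [IRQ0] PC=0: INC 3 -> ACC=9
Event 11 (EXEC): [IRQ0] PC=1: INC 1 -> ACC=10
Event 12 (EXEC): [IRQ0] PC=2: IRET -> resume IRQ1 at PC=0 (depth now 1)
Event 13 (EXEC): [IRQ1] PC=0: INC 2 -> ACC=12
Event 14 (EXEC): [IRQ1] PC=1: IRET -> resume MAIN at PC=0 (depth now 0)
Event 15 (EXEC): [MAIN] PC=0: INC 5 -> ACC=17
Event 16 (EXEC): [MAIN] PC=1: NOP
Event 17 (EXEC): [MAIN] PC=2: INC 1 -> ACC=18
Event 18 (EXEC): [MAIN] PC=3: NOP
Event 19 (EXEC): [MAIN] PC=4: HALT

Answer: MAIN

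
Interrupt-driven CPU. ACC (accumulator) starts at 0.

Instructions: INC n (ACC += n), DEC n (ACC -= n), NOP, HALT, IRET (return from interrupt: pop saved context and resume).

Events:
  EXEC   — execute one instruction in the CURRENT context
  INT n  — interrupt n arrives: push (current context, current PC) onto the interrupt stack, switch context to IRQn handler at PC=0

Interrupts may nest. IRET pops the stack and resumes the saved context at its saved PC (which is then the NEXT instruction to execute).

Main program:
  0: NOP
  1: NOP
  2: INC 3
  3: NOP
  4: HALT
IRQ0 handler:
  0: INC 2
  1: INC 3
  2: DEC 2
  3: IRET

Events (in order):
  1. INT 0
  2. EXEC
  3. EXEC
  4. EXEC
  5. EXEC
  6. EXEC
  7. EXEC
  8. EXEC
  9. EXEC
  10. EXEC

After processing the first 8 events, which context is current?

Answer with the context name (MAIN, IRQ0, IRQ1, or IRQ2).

Event 1 (INT 0): INT 0 arrives: push (MAIN, PC=0), enter IRQ0 at PC=0 (depth now 1)
Event 2 (EXEC): [IRQ0] PC=0: INC 2 -> ACC=2
Event 3 (EXEC): [IRQ0] PC=1: INC 3 -> ACC=5
Event 4 (EXEC): [IRQ0] PC=2: DEC 2 -> ACC=3
Event 5 (EXEC): [IRQ0] PC=3: IRET -> resume MAIN at PC=0 (depth now 0)
Event 6 (EXEC): [MAIN] PC=0: NOP
Event 7 (EXEC): [MAIN] PC=1: NOP
Event 8 (EXEC): [MAIN] PC=2: INC 3 -> ACC=6

Answer: MAIN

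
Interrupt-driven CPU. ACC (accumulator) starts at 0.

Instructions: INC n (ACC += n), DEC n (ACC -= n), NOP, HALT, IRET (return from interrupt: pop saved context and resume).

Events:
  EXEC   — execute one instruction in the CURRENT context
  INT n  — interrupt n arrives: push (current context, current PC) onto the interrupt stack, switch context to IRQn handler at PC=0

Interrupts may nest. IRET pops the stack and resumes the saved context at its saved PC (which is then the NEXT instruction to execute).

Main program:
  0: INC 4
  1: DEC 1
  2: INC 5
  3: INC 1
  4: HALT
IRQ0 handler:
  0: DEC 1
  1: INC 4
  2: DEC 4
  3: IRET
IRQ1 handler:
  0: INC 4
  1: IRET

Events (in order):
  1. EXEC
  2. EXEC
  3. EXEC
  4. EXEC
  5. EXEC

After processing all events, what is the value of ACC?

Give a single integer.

Event 1 (EXEC): [MAIN] PC=0: INC 4 -> ACC=4
Event 2 (EXEC): [MAIN] PC=1: DEC 1 -> ACC=3
Event 3 (EXEC): [MAIN] PC=2: INC 5 -> ACC=8
Event 4 (EXEC): [MAIN] PC=3: INC 1 -> ACC=9
Event 5 (EXEC): [MAIN] PC=4: HALT

Answer: 9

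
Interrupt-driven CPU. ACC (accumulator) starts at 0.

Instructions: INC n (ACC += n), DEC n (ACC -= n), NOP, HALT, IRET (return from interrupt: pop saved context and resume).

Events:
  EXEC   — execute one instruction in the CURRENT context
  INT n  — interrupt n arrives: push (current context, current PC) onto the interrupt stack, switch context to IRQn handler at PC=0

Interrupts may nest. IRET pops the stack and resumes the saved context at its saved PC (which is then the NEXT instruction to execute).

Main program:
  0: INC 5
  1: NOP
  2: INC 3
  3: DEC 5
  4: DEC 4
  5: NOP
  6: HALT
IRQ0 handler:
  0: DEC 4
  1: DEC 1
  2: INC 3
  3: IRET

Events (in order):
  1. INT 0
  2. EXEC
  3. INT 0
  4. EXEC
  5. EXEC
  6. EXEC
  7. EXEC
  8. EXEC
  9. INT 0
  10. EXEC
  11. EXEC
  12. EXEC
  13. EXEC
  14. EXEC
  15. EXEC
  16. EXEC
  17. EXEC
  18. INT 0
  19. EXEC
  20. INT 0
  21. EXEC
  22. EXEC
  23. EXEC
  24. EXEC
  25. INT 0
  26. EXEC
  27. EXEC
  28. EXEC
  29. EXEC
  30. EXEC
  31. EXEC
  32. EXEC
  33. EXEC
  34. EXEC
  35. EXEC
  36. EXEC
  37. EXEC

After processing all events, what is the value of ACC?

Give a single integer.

Answer: -13

Derivation:
Event 1 (INT 0): INT 0 arrives: push (MAIN, PC=0), enter IRQ0 at PC=0 (depth now 1)
Event 2 (EXEC): [IRQ0] PC=0: DEC 4 -> ACC=-4
Event 3 (INT 0): INT 0 arrives: push (IRQ0, PC=1), enter IRQ0 at PC=0 (depth now 2)
Event 4 (EXEC): [IRQ0] PC=0: DEC 4 -> ACC=-8
Event 5 (EXEC): [IRQ0] PC=1: DEC 1 -> ACC=-9
Event 6 (EXEC): [IRQ0] PC=2: INC 3 -> ACC=-6
Event 7 (EXEC): [IRQ0] PC=3: IRET -> resume IRQ0 at PC=1 (depth now 1)
Event 8 (EXEC): [IRQ0] PC=1: DEC 1 -> ACC=-7
Event 9 (INT 0): INT 0 arrives: push (IRQ0, PC=2), enter IRQ0 at PC=0 (depth now 2)
Event 10 (EXEC): [IRQ0] PC=0: DEC 4 -> ACC=-11
Event 11 (EXEC): [IRQ0] PC=1: DEC 1 -> ACC=-12
Event 12 (EXEC): [IRQ0] PC=2: INC 3 -> ACC=-9
Event 13 (EXEC): [IRQ0] PC=3: IRET -> resume IRQ0 at PC=2 (depth now 1)
Event 14 (EXEC): [IRQ0] PC=2: INC 3 -> ACC=-6
Event 15 (EXEC): [IRQ0] PC=3: IRET -> resume MAIN at PC=0 (depth now 0)
Event 16 (EXEC): [MAIN] PC=0: INC 5 -> ACC=-1
Event 17 (EXEC): [MAIN] PC=1: NOP
Event 18 (INT 0): INT 0 arrives: push (MAIN, PC=2), enter IRQ0 at PC=0 (depth now 1)
Event 19 (EXEC): [IRQ0] PC=0: DEC 4 -> ACC=-5
Event 20 (INT 0): INT 0 arrives: push (IRQ0, PC=1), enter IRQ0 at PC=0 (depth now 2)
Event 21 (EXEC): [IRQ0] PC=0: DEC 4 -> ACC=-9
Event 22 (EXEC): [IRQ0] PC=1: DEC 1 -> ACC=-10
Event 23 (EXEC): [IRQ0] PC=2: INC 3 -> ACC=-7
Event 24 (EXEC): [IRQ0] PC=3: IRET -> resume IRQ0 at PC=1 (depth now 1)
Event 25 (INT 0): INT 0 arrives: push (IRQ0, PC=1), enter IRQ0 at PC=0 (depth now 2)
Event 26 (EXEC): [IRQ0] PC=0: DEC 4 -> ACC=-11
Event 27 (EXEC): [IRQ0] PC=1: DEC 1 -> ACC=-12
Event 28 (EXEC): [IRQ0] PC=2: INC 3 -> ACC=-9
Event 29 (EXEC): [IRQ0] PC=3: IRET -> resume IRQ0 at PC=1 (depth now 1)
Event 30 (EXEC): [IRQ0] PC=1: DEC 1 -> ACC=-10
Event 31 (EXEC): [IRQ0] PC=2: INC 3 -> ACC=-7
Event 32 (EXEC): [IRQ0] PC=3: IRET -> resume MAIN at PC=2 (depth now 0)
Event 33 (EXEC): [MAIN] PC=2: INC 3 -> ACC=-4
Event 34 (EXEC): [MAIN] PC=3: DEC 5 -> ACC=-9
Event 35 (EXEC): [MAIN] PC=4: DEC 4 -> ACC=-13
Event 36 (EXEC): [MAIN] PC=5: NOP
Event 37 (EXEC): [MAIN] PC=6: HALT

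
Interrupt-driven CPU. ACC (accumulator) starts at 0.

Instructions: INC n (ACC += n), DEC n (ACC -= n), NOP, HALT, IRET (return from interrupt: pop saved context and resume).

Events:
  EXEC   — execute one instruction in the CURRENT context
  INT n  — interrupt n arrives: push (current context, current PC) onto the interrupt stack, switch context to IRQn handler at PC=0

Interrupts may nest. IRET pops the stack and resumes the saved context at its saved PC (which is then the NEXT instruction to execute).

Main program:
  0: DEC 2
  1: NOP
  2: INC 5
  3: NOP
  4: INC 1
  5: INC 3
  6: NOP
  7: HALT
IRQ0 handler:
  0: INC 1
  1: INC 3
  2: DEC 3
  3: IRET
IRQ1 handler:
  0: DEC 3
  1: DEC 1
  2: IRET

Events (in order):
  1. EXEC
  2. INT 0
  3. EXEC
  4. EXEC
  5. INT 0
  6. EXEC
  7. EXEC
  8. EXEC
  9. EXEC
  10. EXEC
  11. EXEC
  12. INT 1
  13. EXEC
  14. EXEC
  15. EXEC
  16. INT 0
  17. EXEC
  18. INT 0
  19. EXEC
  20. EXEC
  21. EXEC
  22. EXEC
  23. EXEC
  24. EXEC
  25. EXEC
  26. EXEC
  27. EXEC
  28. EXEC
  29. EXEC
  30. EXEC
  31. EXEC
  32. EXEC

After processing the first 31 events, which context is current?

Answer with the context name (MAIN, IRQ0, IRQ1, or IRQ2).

Answer: MAIN

Derivation:
Event 1 (EXEC): [MAIN] PC=0: DEC 2 -> ACC=-2
Event 2 (INT 0): INT 0 arrives: push (MAIN, PC=1), enter IRQ0 at PC=0 (depth now 1)
Event 3 (EXEC): [IRQ0] PC=0: INC 1 -> ACC=-1
Event 4 (EXEC): [IRQ0] PC=1: INC 3 -> ACC=2
Event 5 (INT 0): INT 0 arrives: push (IRQ0, PC=2), enter IRQ0 at PC=0 (depth now 2)
Event 6 (EXEC): [IRQ0] PC=0: INC 1 -> ACC=3
Event 7 (EXEC): [IRQ0] PC=1: INC 3 -> ACC=6
Event 8 (EXEC): [IRQ0] PC=2: DEC 3 -> ACC=3
Event 9 (EXEC): [IRQ0] PC=3: IRET -> resume IRQ0 at PC=2 (depth now 1)
Event 10 (EXEC): [IRQ0] PC=2: DEC 3 -> ACC=0
Event 11 (EXEC): [IRQ0] PC=3: IRET -> resume MAIN at PC=1 (depth now 0)
Event 12 (INT 1): INT 1 arrives: push (MAIN, PC=1), enter IRQ1 at PC=0 (depth now 1)
Event 13 (EXEC): [IRQ1] PC=0: DEC 3 -> ACC=-3
Event 14 (EXEC): [IRQ1] PC=1: DEC 1 -> ACC=-4
Event 15 (EXEC): [IRQ1] PC=2: IRET -> resume MAIN at PC=1 (depth now 0)
Event 16 (INT 0): INT 0 arrives: push (MAIN, PC=1), enter IRQ0 at PC=0 (depth now 1)
Event 17 (EXEC): [IRQ0] PC=0: INC 1 -> ACC=-3
Event 18 (INT 0): INT 0 arrives: push (IRQ0, PC=1), enter IRQ0 at PC=0 (depth now 2)
Event 19 (EXEC): [IRQ0] PC=0: INC 1 -> ACC=-2
Event 20 (EXEC): [IRQ0] PC=1: INC 3 -> ACC=1
Event 21 (EXEC): [IRQ0] PC=2: DEC 3 -> ACC=-2
Event 22 (EXEC): [IRQ0] PC=3: IRET -> resume IRQ0 at PC=1 (depth now 1)
Event 23 (EXEC): [IRQ0] PC=1: INC 3 -> ACC=1
Event 24 (EXEC): [IRQ0] PC=2: DEC 3 -> ACC=-2
Event 25 (EXEC): [IRQ0] PC=3: IRET -> resume MAIN at PC=1 (depth now 0)
Event 26 (EXEC): [MAIN] PC=1: NOP
Event 27 (EXEC): [MAIN] PC=2: INC 5 -> ACC=3
Event 28 (EXEC): [MAIN] PC=3: NOP
Event 29 (EXEC): [MAIN] PC=4: INC 1 -> ACC=4
Event 30 (EXEC): [MAIN] PC=5: INC 3 -> ACC=7
Event 31 (EXEC): [MAIN] PC=6: NOP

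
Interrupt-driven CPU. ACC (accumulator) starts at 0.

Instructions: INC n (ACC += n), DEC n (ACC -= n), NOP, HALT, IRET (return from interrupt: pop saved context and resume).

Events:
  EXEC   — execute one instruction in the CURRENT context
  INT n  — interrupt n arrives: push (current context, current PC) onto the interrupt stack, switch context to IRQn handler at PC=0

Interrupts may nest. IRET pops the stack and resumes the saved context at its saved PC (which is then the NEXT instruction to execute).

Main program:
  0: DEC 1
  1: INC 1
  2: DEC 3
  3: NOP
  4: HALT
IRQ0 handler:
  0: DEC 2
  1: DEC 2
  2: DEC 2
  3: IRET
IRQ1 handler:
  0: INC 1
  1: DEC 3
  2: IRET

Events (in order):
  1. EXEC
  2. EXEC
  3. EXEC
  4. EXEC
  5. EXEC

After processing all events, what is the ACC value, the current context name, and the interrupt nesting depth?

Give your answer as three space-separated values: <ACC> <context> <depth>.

Event 1 (EXEC): [MAIN] PC=0: DEC 1 -> ACC=-1
Event 2 (EXEC): [MAIN] PC=1: INC 1 -> ACC=0
Event 3 (EXEC): [MAIN] PC=2: DEC 3 -> ACC=-3
Event 4 (EXEC): [MAIN] PC=3: NOP
Event 5 (EXEC): [MAIN] PC=4: HALT

Answer: -3 MAIN 0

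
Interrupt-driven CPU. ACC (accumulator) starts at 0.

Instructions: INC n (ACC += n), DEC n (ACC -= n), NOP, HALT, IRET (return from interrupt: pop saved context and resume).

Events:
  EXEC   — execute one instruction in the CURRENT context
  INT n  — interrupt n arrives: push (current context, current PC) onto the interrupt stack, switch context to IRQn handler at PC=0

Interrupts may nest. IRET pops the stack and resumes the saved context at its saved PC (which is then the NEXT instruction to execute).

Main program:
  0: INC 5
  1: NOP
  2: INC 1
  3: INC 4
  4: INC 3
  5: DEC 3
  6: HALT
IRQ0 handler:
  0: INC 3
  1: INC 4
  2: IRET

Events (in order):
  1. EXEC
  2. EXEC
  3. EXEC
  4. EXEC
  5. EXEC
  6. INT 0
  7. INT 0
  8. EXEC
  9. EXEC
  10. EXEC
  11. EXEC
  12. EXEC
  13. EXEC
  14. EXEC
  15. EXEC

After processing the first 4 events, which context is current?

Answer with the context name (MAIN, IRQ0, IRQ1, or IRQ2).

Event 1 (EXEC): [MAIN] PC=0: INC 5 -> ACC=5
Event 2 (EXEC): [MAIN] PC=1: NOP
Event 3 (EXEC): [MAIN] PC=2: INC 1 -> ACC=6
Event 4 (EXEC): [MAIN] PC=3: INC 4 -> ACC=10

Answer: MAIN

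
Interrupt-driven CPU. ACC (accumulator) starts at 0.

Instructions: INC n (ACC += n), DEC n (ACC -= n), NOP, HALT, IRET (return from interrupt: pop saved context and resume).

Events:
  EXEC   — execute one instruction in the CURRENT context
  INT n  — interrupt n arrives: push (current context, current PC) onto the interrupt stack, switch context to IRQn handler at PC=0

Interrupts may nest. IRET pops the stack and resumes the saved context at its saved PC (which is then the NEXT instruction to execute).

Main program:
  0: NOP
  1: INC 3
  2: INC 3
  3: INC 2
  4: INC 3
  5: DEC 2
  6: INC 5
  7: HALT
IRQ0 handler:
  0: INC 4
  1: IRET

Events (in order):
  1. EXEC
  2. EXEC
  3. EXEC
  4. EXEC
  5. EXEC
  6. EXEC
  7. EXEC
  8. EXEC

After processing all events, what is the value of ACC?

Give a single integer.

Event 1 (EXEC): [MAIN] PC=0: NOP
Event 2 (EXEC): [MAIN] PC=1: INC 3 -> ACC=3
Event 3 (EXEC): [MAIN] PC=2: INC 3 -> ACC=6
Event 4 (EXEC): [MAIN] PC=3: INC 2 -> ACC=8
Event 5 (EXEC): [MAIN] PC=4: INC 3 -> ACC=11
Event 6 (EXEC): [MAIN] PC=5: DEC 2 -> ACC=9
Event 7 (EXEC): [MAIN] PC=6: INC 5 -> ACC=14
Event 8 (EXEC): [MAIN] PC=7: HALT

Answer: 14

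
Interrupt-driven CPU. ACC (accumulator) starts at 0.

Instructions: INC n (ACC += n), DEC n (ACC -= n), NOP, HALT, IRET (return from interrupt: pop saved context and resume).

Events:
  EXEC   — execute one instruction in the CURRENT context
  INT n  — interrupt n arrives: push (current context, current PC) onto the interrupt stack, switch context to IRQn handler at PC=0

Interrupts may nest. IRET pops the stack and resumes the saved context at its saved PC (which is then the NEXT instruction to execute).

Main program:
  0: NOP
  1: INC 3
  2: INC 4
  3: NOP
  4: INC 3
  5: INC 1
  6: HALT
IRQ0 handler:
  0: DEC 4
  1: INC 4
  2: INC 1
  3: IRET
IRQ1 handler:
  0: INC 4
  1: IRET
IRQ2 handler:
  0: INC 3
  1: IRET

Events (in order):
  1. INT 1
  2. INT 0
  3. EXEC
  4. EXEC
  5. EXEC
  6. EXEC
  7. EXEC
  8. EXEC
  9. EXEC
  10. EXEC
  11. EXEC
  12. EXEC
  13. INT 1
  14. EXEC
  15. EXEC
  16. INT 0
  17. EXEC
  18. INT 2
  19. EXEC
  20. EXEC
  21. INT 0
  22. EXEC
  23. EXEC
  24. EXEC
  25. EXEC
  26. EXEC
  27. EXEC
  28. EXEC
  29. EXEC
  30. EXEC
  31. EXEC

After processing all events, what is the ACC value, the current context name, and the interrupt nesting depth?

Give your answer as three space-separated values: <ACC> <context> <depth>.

Answer: 25 MAIN 0

Derivation:
Event 1 (INT 1): INT 1 arrives: push (MAIN, PC=0), enter IRQ1 at PC=0 (depth now 1)
Event 2 (INT 0): INT 0 arrives: push (IRQ1, PC=0), enter IRQ0 at PC=0 (depth now 2)
Event 3 (EXEC): [IRQ0] PC=0: DEC 4 -> ACC=-4
Event 4 (EXEC): [IRQ0] PC=1: INC 4 -> ACC=0
Event 5 (EXEC): [IRQ0] PC=2: INC 1 -> ACC=1
Event 6 (EXEC): [IRQ0] PC=3: IRET -> resume IRQ1 at PC=0 (depth now 1)
Event 7 (EXEC): [IRQ1] PC=0: INC 4 -> ACC=5
Event 8 (EXEC): [IRQ1] PC=1: IRET -> resume MAIN at PC=0 (depth now 0)
Event 9 (EXEC): [MAIN] PC=0: NOP
Event 10 (EXEC): [MAIN] PC=1: INC 3 -> ACC=8
Event 11 (EXEC): [MAIN] PC=2: INC 4 -> ACC=12
Event 12 (EXEC): [MAIN] PC=3: NOP
Event 13 (INT 1): INT 1 arrives: push (MAIN, PC=4), enter IRQ1 at PC=0 (depth now 1)
Event 14 (EXEC): [IRQ1] PC=0: INC 4 -> ACC=16
Event 15 (EXEC): [IRQ1] PC=1: IRET -> resume MAIN at PC=4 (depth now 0)
Event 16 (INT 0): INT 0 arrives: push (MAIN, PC=4), enter IRQ0 at PC=0 (depth now 1)
Event 17 (EXEC): [IRQ0] PC=0: DEC 4 -> ACC=12
Event 18 (INT 2): INT 2 arrives: push (IRQ0, PC=1), enter IRQ2 at PC=0 (depth now 2)
Event 19 (EXEC): [IRQ2] PC=0: INC 3 -> ACC=15
Event 20 (EXEC): [IRQ2] PC=1: IRET -> resume IRQ0 at PC=1 (depth now 1)
Event 21 (INT 0): INT 0 arrives: push (IRQ0, PC=1), enter IRQ0 at PC=0 (depth now 2)
Event 22 (EXEC): [IRQ0] PC=0: DEC 4 -> ACC=11
Event 23 (EXEC): [IRQ0] PC=1: INC 4 -> ACC=15
Event 24 (EXEC): [IRQ0] PC=2: INC 1 -> ACC=16
Event 25 (EXEC): [IRQ0] PC=3: IRET -> resume IRQ0 at PC=1 (depth now 1)
Event 26 (EXEC): [IRQ0] PC=1: INC 4 -> ACC=20
Event 27 (EXEC): [IRQ0] PC=2: INC 1 -> ACC=21
Event 28 (EXEC): [IRQ0] PC=3: IRET -> resume MAIN at PC=4 (depth now 0)
Event 29 (EXEC): [MAIN] PC=4: INC 3 -> ACC=24
Event 30 (EXEC): [MAIN] PC=5: INC 1 -> ACC=25
Event 31 (EXEC): [MAIN] PC=6: HALT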